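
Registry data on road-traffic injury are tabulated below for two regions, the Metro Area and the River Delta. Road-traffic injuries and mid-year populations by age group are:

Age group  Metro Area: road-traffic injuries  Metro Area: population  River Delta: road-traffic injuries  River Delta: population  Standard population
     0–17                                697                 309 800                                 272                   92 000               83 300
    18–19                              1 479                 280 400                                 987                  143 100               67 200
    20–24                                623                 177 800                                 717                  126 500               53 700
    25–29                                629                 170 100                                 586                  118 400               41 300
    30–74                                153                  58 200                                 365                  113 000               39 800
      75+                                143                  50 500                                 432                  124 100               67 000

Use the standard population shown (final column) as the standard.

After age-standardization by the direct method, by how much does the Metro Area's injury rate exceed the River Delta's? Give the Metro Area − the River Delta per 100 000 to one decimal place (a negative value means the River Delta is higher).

-114.5

Age-specific rates per 100 000 for the Metro Area: 224.98, 527.46, 350.39, 369.78, 262.89, 283.17.
For the River Delta: 295.65, 689.73, 566.80, 494.93, 323.01, 348.11.
Standard total = 352 300; weights = 0.2364, 0.1907, 0.1524, 0.1172, 0.1130, 0.1902.
The Metro Area: 0.2364×224.98 + 0.1907×527.46 + 0.1524×350.39 + 0.1172×369.78 + 0.1130×262.89 + 0.1902×283.17 = 334.1182 per 100 000.
The River Delta: 0.2364×295.65 + 0.1907×689.73 + 0.1524×566.80 + 0.1172×494.93 + 0.1130×323.01 + 0.1902×348.11 = 448.5784 per 100 000.
Difference = 334.1182 − 448.5784 = -114.4602.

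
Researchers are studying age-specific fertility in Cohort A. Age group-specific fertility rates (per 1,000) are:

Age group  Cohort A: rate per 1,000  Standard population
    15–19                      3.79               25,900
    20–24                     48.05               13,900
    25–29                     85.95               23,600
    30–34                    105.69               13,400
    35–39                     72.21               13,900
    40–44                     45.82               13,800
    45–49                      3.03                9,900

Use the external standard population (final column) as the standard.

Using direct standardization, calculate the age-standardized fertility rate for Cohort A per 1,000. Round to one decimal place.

51.4

Standard total = 114,400; weights = 0.2264, 0.1215, 0.2063, 0.1171, 0.1215, 0.1206, 0.0865.
Standardized rate: 0.2264×3.79 + 0.1215×48.05 + 0.2063×85.95 + 0.1171×105.69 + 0.1215×72.21 + 0.1206×45.82 + 0.0865×3.03 = 51.3702 per 1,000.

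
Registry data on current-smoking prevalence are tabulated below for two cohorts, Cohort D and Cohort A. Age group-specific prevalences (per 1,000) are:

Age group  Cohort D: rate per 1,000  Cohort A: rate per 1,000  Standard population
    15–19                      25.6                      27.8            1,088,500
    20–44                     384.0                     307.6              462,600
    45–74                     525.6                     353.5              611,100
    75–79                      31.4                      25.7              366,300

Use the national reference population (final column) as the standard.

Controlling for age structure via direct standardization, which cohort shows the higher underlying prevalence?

Standard total = 2,528,500; weights = 0.4305, 0.1830, 0.2417, 0.1449.
Cohort D: 0.4305×25.6 + 0.1830×384.0 + 0.2417×525.6 + 0.1449×31.4 = 212.8535 per 1,000.
Cohort A: 0.4305×27.8 + 0.1830×307.6 + 0.2417×353.5 + 0.1449×25.7 = 157.4031 per 1,000.

Cohort D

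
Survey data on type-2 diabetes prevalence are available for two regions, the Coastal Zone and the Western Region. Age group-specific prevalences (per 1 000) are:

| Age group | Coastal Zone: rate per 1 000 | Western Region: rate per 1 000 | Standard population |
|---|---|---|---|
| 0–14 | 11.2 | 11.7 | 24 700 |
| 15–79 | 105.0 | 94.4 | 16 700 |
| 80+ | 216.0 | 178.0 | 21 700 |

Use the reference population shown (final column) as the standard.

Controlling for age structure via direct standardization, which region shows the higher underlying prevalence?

Coastal Zone

Standard total = 63 100; weights = 0.3914, 0.2647, 0.3439.
The Coastal Zone: 0.3914×11.2 + 0.2647×105.0 + 0.3439×216.0 = 106.4555 per 1 000.
The Western Region: 0.3914×11.7 + 0.2647×94.4 + 0.3439×178.0 = 90.7777 per 1 000.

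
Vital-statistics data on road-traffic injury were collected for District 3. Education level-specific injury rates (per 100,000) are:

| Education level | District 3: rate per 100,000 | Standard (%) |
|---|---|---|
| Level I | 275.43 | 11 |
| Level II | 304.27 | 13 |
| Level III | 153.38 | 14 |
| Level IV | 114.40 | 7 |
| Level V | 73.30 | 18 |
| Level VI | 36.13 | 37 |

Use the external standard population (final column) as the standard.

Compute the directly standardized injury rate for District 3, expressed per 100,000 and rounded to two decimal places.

125.90

Standard weights: 0.11, 0.13, 0.14, 0.07, 0.18, 0.37.
Standardized rate: 0.1100×275.43 + 0.1300×304.27 + 0.1400×153.38 + 0.0700×114.40 + 0.1800×73.30 + 0.3700×36.13 = 125.8957 per 100,000.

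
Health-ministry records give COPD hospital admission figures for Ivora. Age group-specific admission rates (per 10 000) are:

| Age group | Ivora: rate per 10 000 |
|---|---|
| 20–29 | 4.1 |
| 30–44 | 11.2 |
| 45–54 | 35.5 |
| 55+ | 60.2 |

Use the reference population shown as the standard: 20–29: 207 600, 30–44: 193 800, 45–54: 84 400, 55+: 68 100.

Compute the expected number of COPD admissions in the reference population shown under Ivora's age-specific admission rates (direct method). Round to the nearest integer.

Expected COPD admissions = Σ (standard pop × age-specific rate ÷ 10 000)
= 207 600×4.1/10 000 + 193 800×11.2/10 000 + 84 400×35.5/10 000 + 68 100×60.2/10 000
= 85.12 + 217.06 + 299.62 + 409.96 = 1011.75.

1012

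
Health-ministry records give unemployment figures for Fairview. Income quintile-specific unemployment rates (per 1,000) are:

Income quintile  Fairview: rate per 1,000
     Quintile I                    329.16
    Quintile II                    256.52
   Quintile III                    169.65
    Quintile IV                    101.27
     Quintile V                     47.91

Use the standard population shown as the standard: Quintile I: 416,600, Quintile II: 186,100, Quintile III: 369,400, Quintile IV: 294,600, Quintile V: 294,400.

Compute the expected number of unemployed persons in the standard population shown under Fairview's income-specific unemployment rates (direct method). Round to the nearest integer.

291474

Expected unemployed persons = Σ (standard pop × income-specific rate ÷ 1,000)
= 416,600×329.16/1,000 + 186,100×256.52/1,000 + 369,400×169.65/1,000 + 294,600×101.27/1,000 + 294,400×47.91/1,000
= 137128.06 + 47738.37 + 62668.71 + 29834.14 + 14104.70 = 291473.98.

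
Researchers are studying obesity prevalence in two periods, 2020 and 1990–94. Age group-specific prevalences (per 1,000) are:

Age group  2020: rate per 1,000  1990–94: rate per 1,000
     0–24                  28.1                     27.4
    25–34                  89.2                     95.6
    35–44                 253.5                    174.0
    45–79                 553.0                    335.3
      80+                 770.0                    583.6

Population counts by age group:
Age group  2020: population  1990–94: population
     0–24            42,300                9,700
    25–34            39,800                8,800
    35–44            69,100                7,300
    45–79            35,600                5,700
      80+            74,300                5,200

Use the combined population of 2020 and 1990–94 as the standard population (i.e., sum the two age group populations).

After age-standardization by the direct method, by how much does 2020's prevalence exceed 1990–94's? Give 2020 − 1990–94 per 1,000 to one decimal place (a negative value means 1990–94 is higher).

99.4

Combined standard total = 297,800; weights = 0.1746, 0.1632, 0.2565, 0.1387, 0.2670.
2020: 0.1746×28.1 + 0.1632×89.2 + 0.2565×253.5 + 0.1387×553.0 + 0.2670×770.0 = 366.7482 per 1,000.
1990–94: 0.1746×27.4 + 0.1632×95.6 + 0.2565×174.0 + 0.1387×335.3 + 0.2670×583.6 = 267.3225 per 1,000.
Difference = 366.7482 − 267.3225 = 99.4257.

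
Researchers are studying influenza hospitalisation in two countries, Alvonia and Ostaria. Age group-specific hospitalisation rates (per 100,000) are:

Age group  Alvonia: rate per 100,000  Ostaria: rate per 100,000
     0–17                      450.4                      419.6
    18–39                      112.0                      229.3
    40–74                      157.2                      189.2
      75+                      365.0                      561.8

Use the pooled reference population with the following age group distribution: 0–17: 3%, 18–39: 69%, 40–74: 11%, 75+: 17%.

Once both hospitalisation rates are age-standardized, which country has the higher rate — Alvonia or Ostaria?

Standard weights: 0.03, 0.69, 0.11, 0.17.
Alvonia: 0.0300×450.4 + 0.6900×112.0 + 0.1100×157.2 + 0.1700×365.0 = 170.1340 per 100,000.
Ostaria: 0.0300×419.6 + 0.6900×229.3 + 0.1100×189.2 + 0.1700×561.8 = 287.1230 per 100,000.

Ostaria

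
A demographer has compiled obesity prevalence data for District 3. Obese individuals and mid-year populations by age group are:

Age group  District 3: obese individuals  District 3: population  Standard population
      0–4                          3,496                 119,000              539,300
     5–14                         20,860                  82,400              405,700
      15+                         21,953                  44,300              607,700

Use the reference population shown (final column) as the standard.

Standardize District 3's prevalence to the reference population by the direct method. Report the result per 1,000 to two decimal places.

Age-specific rates per 1,000 for District 3: 29.378, 253.155, 495.553.
Standard total = 1,552,700; weights = 0.3473, 0.2613, 0.3914.
Standardized rate: 0.3473×29.378 + 0.2613×253.155 + 0.3914×495.553 = 270.3010 per 1,000.

270.30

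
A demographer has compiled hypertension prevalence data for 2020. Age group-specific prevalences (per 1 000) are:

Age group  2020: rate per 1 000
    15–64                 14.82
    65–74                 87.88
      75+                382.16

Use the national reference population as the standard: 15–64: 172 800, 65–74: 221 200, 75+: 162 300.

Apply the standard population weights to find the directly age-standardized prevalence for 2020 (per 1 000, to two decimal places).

Standard total = 556 300; weights = 0.3106, 0.3976, 0.2917.
Standardized rate: 0.3106×14.82 + 0.3976×87.88 + 0.2917×382.16 = 151.0417 per 1 000.

151.04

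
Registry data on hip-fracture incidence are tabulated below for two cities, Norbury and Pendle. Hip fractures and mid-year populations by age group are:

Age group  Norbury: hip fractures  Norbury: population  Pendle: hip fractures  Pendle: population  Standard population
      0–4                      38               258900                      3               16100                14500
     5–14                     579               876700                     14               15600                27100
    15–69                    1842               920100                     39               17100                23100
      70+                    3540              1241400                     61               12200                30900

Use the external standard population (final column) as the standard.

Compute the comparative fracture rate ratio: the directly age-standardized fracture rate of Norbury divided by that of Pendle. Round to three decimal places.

Age-specific rates per 100000 for Norbury: 14.68, 66.04, 200.20, 285.16.
For Pendle: 18.63, 89.74, 228.07, 500.00.
Standard total = 95600; weights = 0.1517, 0.2835, 0.2416, 0.3232.
Norbury: 0.1517×14.68 + 0.2835×66.04 + 0.2416×200.20 + 0.3232×285.16 = 161.4918 per 100000.
Pendle: 0.1517×18.63 + 0.2835×89.74 + 0.2416×228.07 + 0.3232×500.00 = 244.9860 per 100000.
Ratio = 161.4918 ÷ 244.9860 = 0.65919.

0.659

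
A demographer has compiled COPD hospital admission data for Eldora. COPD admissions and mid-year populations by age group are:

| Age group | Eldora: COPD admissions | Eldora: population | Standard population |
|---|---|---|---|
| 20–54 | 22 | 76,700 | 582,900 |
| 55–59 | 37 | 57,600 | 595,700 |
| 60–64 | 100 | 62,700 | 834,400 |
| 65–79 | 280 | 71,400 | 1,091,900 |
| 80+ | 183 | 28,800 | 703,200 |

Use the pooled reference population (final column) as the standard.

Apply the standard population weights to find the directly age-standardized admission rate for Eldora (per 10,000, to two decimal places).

Age-specific rates per 10,000 for Eldora: 2.87, 6.42, 15.95, 39.22, 63.54.
Standard total = 3,808,100; weights = 0.1531, 0.1564, 0.2191, 0.2867, 0.1847.
Standardized rate: 0.1531×2.87 + 0.1564×6.42 + 0.2191×15.95 + 0.2867×39.22 + 0.1847×63.54 = 27.9164 per 10,000.

27.92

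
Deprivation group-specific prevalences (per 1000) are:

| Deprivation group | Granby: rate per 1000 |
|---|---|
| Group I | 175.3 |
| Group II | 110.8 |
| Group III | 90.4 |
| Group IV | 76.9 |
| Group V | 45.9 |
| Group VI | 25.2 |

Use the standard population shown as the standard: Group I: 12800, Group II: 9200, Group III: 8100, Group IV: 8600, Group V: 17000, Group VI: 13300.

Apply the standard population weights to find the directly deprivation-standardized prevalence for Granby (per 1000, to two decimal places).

Standard total = 69000; weights = 0.1855, 0.1333, 0.1174, 0.1246, 0.2464, 0.1928.
Standardized rate: 0.1855×175.3 + 0.1333×110.8 + 0.1174×90.4 + 0.1246×76.9 + 0.2464×45.9 + 0.1928×25.2 = 83.6557 per 1000.

83.66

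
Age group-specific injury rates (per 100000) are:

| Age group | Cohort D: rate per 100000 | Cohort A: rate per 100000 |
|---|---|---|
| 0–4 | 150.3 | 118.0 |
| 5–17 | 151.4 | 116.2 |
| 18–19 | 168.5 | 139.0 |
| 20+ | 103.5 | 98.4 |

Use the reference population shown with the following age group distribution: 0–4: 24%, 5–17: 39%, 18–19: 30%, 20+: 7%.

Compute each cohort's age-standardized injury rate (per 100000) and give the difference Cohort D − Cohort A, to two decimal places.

Standard weights: 0.24, 0.39, 0.30, 0.07.
Cohort D: 0.2400×150.3 + 0.3900×151.4 + 0.3000×168.5 + 0.0700×103.5 = 152.9130 per 100000.
Cohort A: 0.2400×118.0 + 0.3900×116.2 + 0.3000×139.0 + 0.0700×98.4 = 122.2260 per 100000.
Difference = 152.9130 − 122.2260 = 30.6870.

30.69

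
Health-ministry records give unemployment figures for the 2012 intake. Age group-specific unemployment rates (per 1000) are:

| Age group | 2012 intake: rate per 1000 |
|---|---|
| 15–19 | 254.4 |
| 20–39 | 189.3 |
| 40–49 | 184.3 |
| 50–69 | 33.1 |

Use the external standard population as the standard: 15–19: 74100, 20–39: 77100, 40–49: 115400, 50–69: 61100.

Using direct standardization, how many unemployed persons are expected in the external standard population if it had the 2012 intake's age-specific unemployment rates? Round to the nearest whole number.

56737

Expected unemployed persons = Σ (standard pop × age-specific rate ÷ 1000)
= 74100×254.4/1000 + 77100×189.3/1000 + 115400×184.3/1000 + 61100×33.1/1000
= 18851.04 + 14595.03 + 21268.22 + 2022.41 = 56736.70.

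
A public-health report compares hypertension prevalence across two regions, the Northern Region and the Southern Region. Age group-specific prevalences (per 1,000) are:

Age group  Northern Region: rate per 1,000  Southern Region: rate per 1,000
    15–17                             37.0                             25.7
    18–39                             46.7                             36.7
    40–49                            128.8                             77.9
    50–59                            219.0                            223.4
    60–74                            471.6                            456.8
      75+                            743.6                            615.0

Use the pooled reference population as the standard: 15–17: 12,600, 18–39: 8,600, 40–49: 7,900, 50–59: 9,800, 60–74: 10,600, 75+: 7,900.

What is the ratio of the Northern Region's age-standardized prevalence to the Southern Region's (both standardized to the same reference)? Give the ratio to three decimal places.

Standard total = 57,400; weights = 0.2195, 0.1498, 0.1376, 0.1707, 0.1847, 0.1376.
The Northern Region: 0.2195×37.0 + 0.1498×46.7 + 0.1376×128.8 + 0.1707×219.0 + 0.1847×471.6 + 0.1376×743.6 = 259.6679 per 1,000.
The Southern Region: 0.2195×25.7 + 0.1498×36.7 + 0.1376×77.9 + 0.1707×223.4 + 0.1847×456.8 + 0.1376×615.0 = 229.0026 per 1,000.
Ratio = 259.6679 ÷ 229.0026 = 1.13391.

1.134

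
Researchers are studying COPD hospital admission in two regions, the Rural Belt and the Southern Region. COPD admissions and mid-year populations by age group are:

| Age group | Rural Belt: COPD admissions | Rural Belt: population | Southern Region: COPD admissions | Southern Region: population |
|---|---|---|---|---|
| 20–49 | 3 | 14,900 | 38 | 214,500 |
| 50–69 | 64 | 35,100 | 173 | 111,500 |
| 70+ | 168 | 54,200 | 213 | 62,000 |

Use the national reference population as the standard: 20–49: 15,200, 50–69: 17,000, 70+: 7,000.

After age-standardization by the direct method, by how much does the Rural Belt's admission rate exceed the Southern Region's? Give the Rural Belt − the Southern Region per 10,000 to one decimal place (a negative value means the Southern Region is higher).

Age-specific rates per 10,000 for the Rural Belt: 2.01, 18.23, 31.00.
For the Southern Region: 1.77, 15.52, 34.35.
Standard total = 39,200; weights = 0.3878, 0.4337, 0.1786.
The Rural Belt: 0.3878×2.01 + 0.4337×18.23 + 0.1786×31.00 = 14.2232 per 10,000.
The Southern Region: 0.3878×1.77 + 0.4337×15.52 + 0.1786×34.35 = 13.5505 per 10,000.
Difference = 14.2232 − 13.5505 = 0.6727.

0.7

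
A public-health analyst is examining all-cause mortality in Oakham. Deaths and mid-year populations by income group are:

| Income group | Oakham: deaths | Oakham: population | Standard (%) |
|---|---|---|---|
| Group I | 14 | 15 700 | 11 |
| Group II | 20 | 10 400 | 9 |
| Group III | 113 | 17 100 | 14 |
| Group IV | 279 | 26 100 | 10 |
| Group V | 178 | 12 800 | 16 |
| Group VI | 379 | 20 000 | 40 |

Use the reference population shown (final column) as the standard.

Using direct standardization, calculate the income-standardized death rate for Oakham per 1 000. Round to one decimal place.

Income-specific rates per 1 000 for Oakham: 0.892, 1.923, 6.608, 10.690, 13.906, 18.950.
Standard weights: 0.11, 0.09, 0.14, 0.10, 0.16, 0.40.
Standardized rate: 0.1100×0.892 + 0.0900×1.923 + 0.1400×6.608 + 0.1000×10.690 + 0.1600×13.906 + 0.4000×18.950 = 12.0703 per 1 000.

12.1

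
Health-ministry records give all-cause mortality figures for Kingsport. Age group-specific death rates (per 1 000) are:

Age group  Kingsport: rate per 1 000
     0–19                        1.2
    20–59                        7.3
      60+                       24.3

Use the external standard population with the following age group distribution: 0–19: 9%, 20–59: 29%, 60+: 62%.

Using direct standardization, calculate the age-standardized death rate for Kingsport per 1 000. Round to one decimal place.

17.3

Standard weights: 0.09, 0.29, 0.62.
Standardized rate: 0.0900×1.2 + 0.2900×7.3 + 0.6200×24.3 = 17.2910 per 1 000.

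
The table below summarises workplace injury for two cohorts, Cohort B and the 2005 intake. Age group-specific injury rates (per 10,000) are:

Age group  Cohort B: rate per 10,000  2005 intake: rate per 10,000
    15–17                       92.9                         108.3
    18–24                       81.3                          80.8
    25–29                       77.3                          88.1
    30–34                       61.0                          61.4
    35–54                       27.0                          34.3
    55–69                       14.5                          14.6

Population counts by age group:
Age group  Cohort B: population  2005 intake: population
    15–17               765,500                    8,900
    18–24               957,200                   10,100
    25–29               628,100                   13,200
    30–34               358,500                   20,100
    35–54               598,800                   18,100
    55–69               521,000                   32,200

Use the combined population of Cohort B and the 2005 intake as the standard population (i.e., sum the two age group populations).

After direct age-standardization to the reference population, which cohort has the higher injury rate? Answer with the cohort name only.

2005 intake

Combined standard total = 3,931,700; weights = 0.1970, 0.2460, 0.1631, 0.0963, 0.1569, 0.1407.
Cohort B: 0.1970×92.9 + 0.2460×81.3 + 0.1631×77.3 + 0.0963×61.0 + 0.1569×27.0 + 0.1407×14.5 = 63.0587 per 10,000.
The 2005 intake: 0.1970×108.3 + 0.2460×80.8 + 0.1631×88.1 + 0.0963×61.4 + 0.1569×34.3 + 0.1407×14.6 = 68.9285 per 10,000.
The crude rates (63.48 vs 51.34) would put Cohort B higher, but that reflects its age composition; once standardized to a common age structure, the 2005 intake has the higher underlying rate.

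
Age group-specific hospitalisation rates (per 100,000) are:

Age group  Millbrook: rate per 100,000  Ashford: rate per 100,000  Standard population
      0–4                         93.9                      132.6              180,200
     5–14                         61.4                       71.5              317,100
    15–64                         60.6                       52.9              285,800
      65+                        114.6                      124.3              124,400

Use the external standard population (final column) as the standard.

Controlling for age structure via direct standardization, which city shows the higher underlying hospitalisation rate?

Ashford

Standard total = 907,500; weights = 0.1986, 0.3494, 0.3149, 0.1371.
Millbrook: 0.1986×93.9 + 0.3494×61.4 + 0.3149×60.6 + 0.1371×114.6 = 74.8941 per 100,000.
Ashford: 0.1986×132.6 + 0.3494×71.5 + 0.3149×52.9 + 0.1371×124.3 = 85.0126 per 100,000.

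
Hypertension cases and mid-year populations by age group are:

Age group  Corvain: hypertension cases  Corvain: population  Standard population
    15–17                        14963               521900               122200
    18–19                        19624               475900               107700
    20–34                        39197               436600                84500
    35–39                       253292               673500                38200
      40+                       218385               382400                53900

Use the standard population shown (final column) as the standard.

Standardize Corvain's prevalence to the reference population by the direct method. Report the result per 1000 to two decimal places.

149.27

Age-specific rates per 1000 for Corvain: 28.670, 41.236, 89.778, 376.083, 571.090.
Standard total = 406500; weights = 0.3006, 0.2649, 0.2079, 0.0940, 0.1326.
Standardized rate: 0.3006×28.670 + 0.2649×41.236 + 0.2079×89.778 + 0.0940×376.083 + 0.1326×571.090 = 149.2717 per 1000.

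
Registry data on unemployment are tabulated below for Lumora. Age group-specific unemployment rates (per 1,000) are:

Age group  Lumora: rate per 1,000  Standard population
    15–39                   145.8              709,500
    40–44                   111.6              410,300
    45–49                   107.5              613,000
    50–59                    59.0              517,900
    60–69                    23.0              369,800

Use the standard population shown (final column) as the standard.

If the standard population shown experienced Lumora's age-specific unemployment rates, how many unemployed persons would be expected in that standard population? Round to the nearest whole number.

254194

Expected unemployed persons = Σ (standard pop × age-specific rate ÷ 1,000)
= 709,500×145.8/1,000 + 410,300×111.6/1,000 + 613,000×107.5/1,000 + 517,900×59.0/1,000 + 369,800×23.0/1,000
= 103445.10 + 45789.48 + 65897.50 + 30556.10 + 8505.40 = 254193.58.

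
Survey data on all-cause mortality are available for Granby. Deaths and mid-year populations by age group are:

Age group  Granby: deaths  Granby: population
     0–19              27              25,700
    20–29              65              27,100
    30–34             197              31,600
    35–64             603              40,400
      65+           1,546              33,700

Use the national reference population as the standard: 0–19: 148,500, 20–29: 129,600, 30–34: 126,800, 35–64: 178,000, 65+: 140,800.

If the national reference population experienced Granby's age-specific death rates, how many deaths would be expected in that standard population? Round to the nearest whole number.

10373

Age-specific rates per 100,000 for Granby: 105.06, 239.85, 623.42, 1492.57, 4587.54.
Expected deaths = Σ (standard pop × age-specific rate ÷ 100,000)
= 148,500×105.06/100,000 + 129,600×239.85/100,000 + 126,800×623.42/100,000 + 178,000×1492.57/100,000 + 140,800×4587.54/100,000
= 156.01 + 310.85 + 790.49 + 2656.78 + 6459.25 = 10373.39.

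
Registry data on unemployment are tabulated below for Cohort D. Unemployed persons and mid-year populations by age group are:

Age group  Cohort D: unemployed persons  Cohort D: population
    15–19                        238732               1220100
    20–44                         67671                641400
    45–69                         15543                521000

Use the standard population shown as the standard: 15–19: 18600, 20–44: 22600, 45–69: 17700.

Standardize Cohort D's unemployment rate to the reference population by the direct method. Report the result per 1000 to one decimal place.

Age-specific rates per 1000 for Cohort D: 195.666, 105.505, 29.833.
Standard total = 58900; weights = 0.3158, 0.3837, 0.3005.
Standardized rate: 0.3158×195.666 + 0.3837×105.505 + 0.3005×29.833 = 111.2368 per 1000.

111.2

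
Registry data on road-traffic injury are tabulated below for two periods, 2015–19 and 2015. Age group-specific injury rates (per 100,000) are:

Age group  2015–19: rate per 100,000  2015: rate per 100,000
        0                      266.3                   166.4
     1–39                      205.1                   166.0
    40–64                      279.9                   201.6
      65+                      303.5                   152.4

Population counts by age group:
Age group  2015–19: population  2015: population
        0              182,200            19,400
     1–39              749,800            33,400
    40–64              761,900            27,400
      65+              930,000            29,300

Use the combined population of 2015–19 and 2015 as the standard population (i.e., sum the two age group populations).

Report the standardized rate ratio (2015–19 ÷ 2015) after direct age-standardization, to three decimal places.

Combined standard total = 2,733,400; weights = 0.0738, 0.2865, 0.2888, 0.3510.
2015–19: 0.0738×266.3 + 0.2865×205.1 + 0.2888×279.9 + 0.3510×303.5 = 265.7471 per 100,000.
2015: 0.0738×166.4 + 0.2865×166.0 + 0.2888×201.6 + 0.3510×152.4 = 171.5364 per 100,000.
Ratio = 265.7471 ÷ 171.5364 = 1.54922.

1.549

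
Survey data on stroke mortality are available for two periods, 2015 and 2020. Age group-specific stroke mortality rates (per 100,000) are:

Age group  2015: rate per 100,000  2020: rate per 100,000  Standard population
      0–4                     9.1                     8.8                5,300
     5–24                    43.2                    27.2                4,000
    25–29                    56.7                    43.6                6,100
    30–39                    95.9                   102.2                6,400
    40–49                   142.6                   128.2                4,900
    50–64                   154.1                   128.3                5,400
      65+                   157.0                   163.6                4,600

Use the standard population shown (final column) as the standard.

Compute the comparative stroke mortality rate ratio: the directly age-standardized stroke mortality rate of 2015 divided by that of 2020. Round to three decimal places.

Standard total = 36,700; weights = 0.1444, 0.1090, 0.1662, 0.1744, 0.1335, 0.1471, 0.1253.
2015: 0.1444×9.1 + 0.1090×43.2 + 0.1662×56.7 + 0.1744×95.9 + 0.1335×142.6 + 0.1471×154.1 + 0.1253×157.0 = 93.5624 per 100,000.
2020: 0.1444×8.8 + 0.1090×27.2 + 0.1662×43.6 + 0.1744×102.2 + 0.1335×128.2 + 0.1471×128.3 + 0.1253×163.6 = 85.8049 per 100,000.
Ratio = 93.5624 ÷ 85.8049 = 1.09041.

1.090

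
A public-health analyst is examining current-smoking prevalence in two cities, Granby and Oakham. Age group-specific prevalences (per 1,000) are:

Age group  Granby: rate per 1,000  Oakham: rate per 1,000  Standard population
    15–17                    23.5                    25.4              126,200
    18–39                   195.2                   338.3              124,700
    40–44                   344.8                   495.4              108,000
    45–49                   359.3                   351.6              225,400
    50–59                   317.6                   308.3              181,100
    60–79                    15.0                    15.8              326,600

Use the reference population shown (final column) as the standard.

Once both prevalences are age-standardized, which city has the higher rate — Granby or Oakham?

Oakham

Standard total = 1,092,000; weights = 0.1156, 0.1142, 0.0989, 0.2064, 0.1658, 0.2991.
Granby: 0.1156×23.5 + 0.1142×195.2 + 0.0989×344.8 + 0.2064×359.3 + 0.1658×317.6 + 0.2991×15.0 = 190.4287 per 1,000.
Oakham: 0.1156×25.4 + 0.1142×338.3 + 0.0989×495.4 + 0.2064×351.6 + 0.1658×308.3 + 0.2991×15.8 = 218.9915 per 1,000.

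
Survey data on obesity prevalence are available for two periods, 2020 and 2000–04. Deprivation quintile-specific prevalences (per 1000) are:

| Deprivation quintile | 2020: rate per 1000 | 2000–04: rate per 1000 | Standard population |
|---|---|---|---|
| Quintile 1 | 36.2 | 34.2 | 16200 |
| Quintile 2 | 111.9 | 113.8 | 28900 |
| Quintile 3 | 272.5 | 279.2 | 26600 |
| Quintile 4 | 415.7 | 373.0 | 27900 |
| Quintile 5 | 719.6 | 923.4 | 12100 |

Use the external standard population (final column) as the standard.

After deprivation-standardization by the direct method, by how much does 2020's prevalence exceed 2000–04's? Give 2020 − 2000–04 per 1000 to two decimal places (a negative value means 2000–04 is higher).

Standard total = 111700; weights = 0.1450, 0.2587, 0.2381, 0.2498, 0.1083.
2020: 0.1450×36.2 + 0.2587×111.9 + 0.2381×272.5 + 0.2498×415.7 + 0.1083×719.6 = 280.8777 per 1000.
2000–04: 0.1450×34.2 + 0.2587×113.8 + 0.2381×279.2 + 0.2498×373.0 + 0.1083×923.4 = 294.0861 per 1000.
Difference = 280.8777 − 294.0861 = -13.2084.

-13.21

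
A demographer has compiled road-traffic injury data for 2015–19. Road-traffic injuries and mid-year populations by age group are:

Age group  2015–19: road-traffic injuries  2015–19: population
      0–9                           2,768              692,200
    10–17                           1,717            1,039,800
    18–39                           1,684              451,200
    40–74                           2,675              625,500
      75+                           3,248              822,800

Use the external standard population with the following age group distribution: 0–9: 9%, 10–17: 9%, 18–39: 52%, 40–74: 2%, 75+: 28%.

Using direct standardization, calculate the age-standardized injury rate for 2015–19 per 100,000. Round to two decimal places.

Age-specific rates per 100,000 for 2015–19: 399.88, 165.13, 373.23, 427.66, 394.75.
Standard weights: 0.09, 0.09, 0.52, 0.02, 0.28.
Standardized rate: 0.0900×399.88 + 0.0900×165.13 + 0.5200×373.23 + 0.0200×427.66 + 0.2800×394.75 = 364.0122 per 100,000.

364.01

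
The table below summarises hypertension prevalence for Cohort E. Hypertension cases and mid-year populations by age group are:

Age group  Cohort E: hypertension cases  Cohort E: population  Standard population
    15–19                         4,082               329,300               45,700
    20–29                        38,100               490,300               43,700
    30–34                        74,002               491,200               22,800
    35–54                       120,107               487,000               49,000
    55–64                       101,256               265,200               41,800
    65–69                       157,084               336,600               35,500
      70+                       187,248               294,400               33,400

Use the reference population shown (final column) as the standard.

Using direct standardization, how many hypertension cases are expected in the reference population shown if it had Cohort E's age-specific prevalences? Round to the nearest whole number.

73252

Age-specific rates per 1,000 for Cohort E: 12.396, 77.708, 150.656, 246.626, 381.810, 466.679, 636.033.
Expected hypertension cases = Σ (standard pop × age-specific rate ÷ 1,000)
= 45,700×12.396/1,000 + 43,700×77.708/1,000 + 22,800×150.656/1,000 + 49,000×246.626/1,000 + 41,800×381.810/1,000 + 35,500×466.679/1,000 + 33,400×636.033/1,000
= 566.50 + 3395.82 + 3434.95 + 12084.69 + 15959.66 + 16567.09 + 21243.49 = 73252.18.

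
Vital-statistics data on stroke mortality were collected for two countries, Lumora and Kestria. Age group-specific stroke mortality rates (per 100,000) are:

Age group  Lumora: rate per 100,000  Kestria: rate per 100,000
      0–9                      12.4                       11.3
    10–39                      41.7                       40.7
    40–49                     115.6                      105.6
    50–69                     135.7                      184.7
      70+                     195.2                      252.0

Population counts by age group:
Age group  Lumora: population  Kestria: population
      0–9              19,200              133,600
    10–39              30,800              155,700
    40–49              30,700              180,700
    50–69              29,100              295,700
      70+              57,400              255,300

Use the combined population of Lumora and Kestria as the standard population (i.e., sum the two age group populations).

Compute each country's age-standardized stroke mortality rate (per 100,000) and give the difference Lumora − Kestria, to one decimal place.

-26.3

Combined standard total = 1,188,200; weights = 0.1286, 0.1570, 0.1779, 0.2734, 0.2632.
Lumora: 0.1286×12.4 + 0.1570×41.7 + 0.1779×115.6 + 0.2734×135.7 + 0.2632×195.2 = 117.1722 per 100,000.
Kestria: 0.1286×11.3 + 0.1570×40.7 + 0.1779×105.6 + 0.2734×184.7 + 0.2632×252.0 = 143.4371 per 100,000.
Difference = 117.1722 − 143.4371 = -26.2649.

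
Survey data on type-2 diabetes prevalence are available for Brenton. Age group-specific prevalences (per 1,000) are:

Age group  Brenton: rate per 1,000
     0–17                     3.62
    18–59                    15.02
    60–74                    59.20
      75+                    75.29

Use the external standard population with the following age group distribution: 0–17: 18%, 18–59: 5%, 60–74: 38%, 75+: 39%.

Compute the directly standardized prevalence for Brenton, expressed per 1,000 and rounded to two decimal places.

53.26

Standard weights: 0.18, 0.05, 0.38, 0.39.
Standardized rate: 0.1800×3.62 + 0.0500×15.02 + 0.3800×59.20 + 0.3900×75.29 = 53.2617 per 1,000.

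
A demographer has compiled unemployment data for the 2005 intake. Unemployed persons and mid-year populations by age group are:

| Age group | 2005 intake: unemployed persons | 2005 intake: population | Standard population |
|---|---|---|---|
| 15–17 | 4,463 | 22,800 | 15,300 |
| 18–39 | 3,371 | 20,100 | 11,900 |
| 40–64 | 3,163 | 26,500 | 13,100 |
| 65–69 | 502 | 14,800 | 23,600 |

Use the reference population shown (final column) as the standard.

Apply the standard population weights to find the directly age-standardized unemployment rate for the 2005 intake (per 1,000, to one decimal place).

115.1

Age-specific rates per 1,000 for the 2005 intake: 195.746, 167.711, 119.358, 33.919.
Standard total = 63,900; weights = 0.2394, 0.1862, 0.2050, 0.3693.
Standardized rate: 0.2394×195.746 + 0.1862×167.711 + 0.2050×119.358 + 0.3693×33.919 = 115.0979 per 1,000.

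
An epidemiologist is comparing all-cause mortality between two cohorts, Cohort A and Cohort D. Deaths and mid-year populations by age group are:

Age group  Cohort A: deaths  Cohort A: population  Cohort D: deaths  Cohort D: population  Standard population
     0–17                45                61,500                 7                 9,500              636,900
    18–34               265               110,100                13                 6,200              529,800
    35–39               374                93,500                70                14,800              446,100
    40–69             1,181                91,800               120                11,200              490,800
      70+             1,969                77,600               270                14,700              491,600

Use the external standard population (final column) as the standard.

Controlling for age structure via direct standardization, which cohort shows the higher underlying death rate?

Cohort A

Age-specific rates per 1,000 for Cohort A: 0.732, 2.407, 4.000, 12.865, 25.374.
For Cohort D: 0.737, 2.097, 4.730, 10.714, 18.367.
Standard total = 2,595,200; weights = 0.2454, 0.2041, 0.1719, 0.1891, 0.1894.
Cohort A: 0.2454×0.732 + 0.2041×2.407 + 0.1719×4.000 + 0.1891×12.865 + 0.1894×25.374 = 8.5980 per 1,000.
Cohort D: 0.2454×0.737 + 0.2041×2.097 + 0.1719×4.730 + 0.1891×10.714 + 0.1894×18.367 = 6.9274 per 1,000.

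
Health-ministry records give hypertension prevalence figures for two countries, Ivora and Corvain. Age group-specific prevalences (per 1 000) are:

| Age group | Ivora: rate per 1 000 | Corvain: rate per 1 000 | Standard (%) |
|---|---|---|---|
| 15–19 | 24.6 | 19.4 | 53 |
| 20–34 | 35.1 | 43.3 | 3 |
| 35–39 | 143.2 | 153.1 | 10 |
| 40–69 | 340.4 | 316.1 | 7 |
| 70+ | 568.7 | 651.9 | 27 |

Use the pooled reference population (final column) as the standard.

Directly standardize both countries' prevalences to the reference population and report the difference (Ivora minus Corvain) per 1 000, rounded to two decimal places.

-19.24

Standard weights: 0.53, 0.03, 0.10, 0.07, 0.27.
Ivora: 0.5300×24.6 + 0.0300×35.1 + 0.1000×143.2 + 0.0700×340.4 + 0.2700×568.7 = 205.7880 per 1 000.
Corvain: 0.5300×19.4 + 0.0300×43.3 + 0.1000×153.1 + 0.0700×316.1 + 0.2700×651.9 = 225.0310 per 1 000.
Difference = 205.7880 − 225.0310 = -19.2430.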